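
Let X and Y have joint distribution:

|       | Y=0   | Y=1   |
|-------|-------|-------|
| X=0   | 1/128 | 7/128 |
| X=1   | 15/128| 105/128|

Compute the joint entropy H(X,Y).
H(X,Y) = -Σ P(X,Y) log₂ P(X,Y), summed over the non-zero cells:
H(X,Y) = -[(1/128)·log₂(1/128) + (7/128)·log₂(7/128) + (15/128)·log₂(15/128) + (105/128)·log₂(105/128)]
  = 0.0547 + 0.2293 + 0.3625 + 0.2344
  = 0.8809 bits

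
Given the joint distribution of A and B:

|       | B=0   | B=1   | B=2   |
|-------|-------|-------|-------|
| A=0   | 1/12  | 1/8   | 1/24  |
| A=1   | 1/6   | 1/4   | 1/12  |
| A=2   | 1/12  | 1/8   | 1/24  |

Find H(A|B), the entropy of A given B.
Marginal P(B) (column sums):
  P(B=0) = 1/12 + 1/6 + 1/12 = 1/3
  P(B=1) = 1/8 + 1/4 + 1/8 = 1/2
  P(B=2) = 1/24 + 1/12 + 1/24 = 1/6

H(A|B) = -Σ P(A,B)·log₂ P(A|B), where P(A|B) = P(A,B) / P(B)
  (A=0,B=0): P(A|B) = (1/12)/(1/3) = 1/4;  -(1/12)·log₂(1/4) = 0.1667
  (A=0,B=1): P(A|B) = (1/8)/(1/2) = 1/4;  -(1/8)·log₂(1/4) = 0.2500
  (A=0,B=2): P(A|B) = (1/24)/(1/6) = 1/4;  -(1/24)·log₂(1/4) = 0.0833
  (A=1,B=0): P(A|B) = (1/6)/(1/3) = 1/2;  -(1/6)·log₂(1/2) = 0.1667
  (A=1,B=1): P(A|B) = (1/4)/(1/2) = 1/2;  -(1/4)·log₂(1/2) = 0.2500
  (A=1,B=2): P(A|B) = (1/12)/(1/6) = 1/2;  -(1/12)·log₂(1/2) = 0.0833
  (A=2,B=0): P(A|B) = (1/12)/(1/3) = 1/4;  -(1/12)·log₂(1/4) = 0.1667
  (A=2,B=1): P(A|B) = (1/8)/(1/2) = 1/4;  -(1/8)·log₂(1/4) = 0.2500
  (A=2,B=2): P(A|B) = (1/24)/(1/6) = 1/4;  -(1/24)·log₂(1/4) = 0.0833
H(A|B) = 0.1667 + 0.2500 + 0.0833 + 0.1667 + 0.2500 + 0.0833 + 0.1667 + 0.2500 + 0.0833
  = 1.5000 bits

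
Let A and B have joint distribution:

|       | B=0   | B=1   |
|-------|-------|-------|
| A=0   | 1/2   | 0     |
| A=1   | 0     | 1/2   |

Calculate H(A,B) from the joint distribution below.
H(A,B) = -Σ P(A,B) log₂ P(A,B), summed over the non-zero cells:
H(A,B) = -[(1/2)·log₂(1/2) + (1/2)·log₂(1/2)]
  = 0.5000 + 0.5000
  = 1.0000 bits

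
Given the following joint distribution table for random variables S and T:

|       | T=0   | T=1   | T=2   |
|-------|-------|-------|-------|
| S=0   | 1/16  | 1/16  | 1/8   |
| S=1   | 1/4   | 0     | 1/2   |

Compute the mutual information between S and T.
Marginal P(S) (row sums):
  P(S=0) = 1/16 + 1/16 + 1/8 = 1/4
  P(S=1) = 1/4 + 0 + 1/2 = 3/4
Marginal P(T) (column sums):
  P(T=0) = 1/16 + 1/4 = 5/16
  P(T=1) = 1/16 + 0 = 1/16
  P(T=2) = 1/8 + 1/2 = 5/8

H(S) = -[(1/4)·log₂(1/4) + (3/4)·log₂(3/4)]
  = 0.5000 + 0.3113
  = 0.8113 bits
H(T) = -[(5/16)·log₂(5/16) + (1/16)·log₂(1/16) + (5/8)·log₂(5/8)]
  = 0.5244 + 0.2500 + 0.4238
  = 1.1982 bits
H(S,T) = -[(1/16)·log₂(1/16) + (1/16)·log₂(1/16) + (1/8)·log₂(1/8) + (1/4)·log₂(1/4) + (1/2)·log₂(1/2)]
  = 0.2500 + 0.2500 + 0.3750 + 0.5000 + 0.5000
  = 1.8750 bits

I(S;T) = H(S) + H(T) - H(S,T)
  = 0.8113 + 1.1982 - 1.8750
  = 0.1345 bits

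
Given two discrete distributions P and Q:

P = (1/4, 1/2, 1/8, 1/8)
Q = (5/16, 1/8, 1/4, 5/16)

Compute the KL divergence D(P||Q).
D(P||Q) = Σ P(i) log₂(P(i)/Q(i))
  i=0: (1/4) × log₂((1/4)/(5/16)) = (1/4) × log₂(4/5) = -0.0805
  i=1: (1/2) × log₂((1/2)/(1/8)) = (1/2) × log₂(4) = 1.0000
  i=2: (1/8) × log₂((1/8)/(1/4)) = (1/8) × log₂(1/2) = -0.1250
  i=3: (1/8) × log₂((1/8)/(5/16)) = (1/8) × log₂(2/5) = -0.1652
D(P||Q) = -0.0805 + 1.0000 - 0.1250 - 0.1652
  = 0.6293 bits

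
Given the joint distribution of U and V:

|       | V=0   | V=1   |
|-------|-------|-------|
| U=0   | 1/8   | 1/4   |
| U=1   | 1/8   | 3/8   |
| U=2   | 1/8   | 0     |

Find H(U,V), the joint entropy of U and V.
H(U,V) = -Σ P(U,V) log₂ P(U,V), summed over the non-zero cells:
H(U,V) = -[(1/8)·log₂(1/8) + (1/4)·log₂(1/4) + (1/8)·log₂(1/8) + (3/8)·log₂(3/8) + (1/8)·log₂(1/8)]
  = 0.3750 + 0.5000 + 0.3750 + 0.5306 + 0.3750
  = 2.1556 bits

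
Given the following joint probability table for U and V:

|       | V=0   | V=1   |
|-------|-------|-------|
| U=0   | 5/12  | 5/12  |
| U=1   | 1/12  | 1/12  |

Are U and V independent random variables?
Marginal P(U) (row sums):
  P(U=0) = 5/12 + 5/12 = 5/6
  P(U=1) = 1/12 + 1/12 = 1/6
Marginal P(V) (column sums):
  P(V=0) = 5/12 + 1/12 = 1/2
  P(V=1) = 5/12 + 1/12 = 1/2

U and V are independent iff P(U=i,V=j) = P(U=i)·P(V=j) for every cell.
  P(U=0)·P(V=0) = 5/6 × 1/2 = 5/12 = P(U=0,V=0) ✓
  P(U=0)·P(V=1) = 5/6 × 1/2 = 5/12 = P(U=0,V=1) ✓
  P(U=1)·P(V=0) = 1/6 × 1/2 = 1/12 = P(U=1,V=0) ✓
  P(U=1)·P(V=1) = 1/6 × 1/2 = 1/12 = P(U=1,V=1) ✓

Yes, U and V are independent: every cell factors, so I(U;V) = 0 bits.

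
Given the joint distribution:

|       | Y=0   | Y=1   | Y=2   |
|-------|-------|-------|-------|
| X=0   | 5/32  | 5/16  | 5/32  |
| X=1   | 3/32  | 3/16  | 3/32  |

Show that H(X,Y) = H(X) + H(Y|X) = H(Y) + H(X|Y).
Marginal P(X) (row sums):
  P(X=0) = 5/32 + 5/16 + 5/32 = 5/8
  P(X=1) = 3/32 + 3/16 + 3/32 = 3/8
Marginal P(Y) (column sums):
  P(Y=0) = 5/32 + 3/32 = 1/4
  P(Y=1) = 5/16 + 3/16 = 1/2
  P(Y=2) = 5/32 + 3/32 = 1/4

Decomposition 1: H(X) + H(Y|X)
H(X) = -[(5/8)·log₂(5/8) + (3/8)·log₂(3/8)]
  = 0.4238 + 0.5306
  = 0.9544 bits
H(Y|X) = -Σ P(X,Y)·log₂ P(Y|X), where P(Y|X) = P(X,Y) / P(X)
  (X=0,Y=0): P(Y|X) = (5/32)/(5/8) = 1/4;  -(5/32)·log₂(1/4) = 0.3125
  (X=0,Y=1): P(Y|X) = (5/16)/(5/8) = 1/2;  -(5/16)·log₂(1/2) = 0.3125
  (X=0,Y=2): P(Y|X) = (5/32)/(5/8) = 1/4;  -(5/32)·log₂(1/4) = 0.3125
  (X=1,Y=0): P(Y|X) = (3/32)/(3/8) = 1/4;  -(3/32)·log₂(1/4) = 0.1875
  (X=1,Y=1): P(Y|X) = (3/16)/(3/8) = 1/2;  -(3/16)·log₂(1/2) = 0.1875
  (X=1,Y=2): P(Y|X) = (3/32)/(3/8) = 1/4;  -(3/32)·log₂(1/4) = 0.1875
H(Y|X) = 0.3125 + 0.3125 + 0.3125 + 0.1875 + 0.1875 + 0.1875
  = 1.5000 bits
H(X) + H(Y|X) = 0.9544 + 1.5000 = 2.4544 bits

Decomposition 2: H(Y) + H(X|Y)
H(Y) = -[(1/4)·log₂(1/4) + (1/2)·log₂(1/2) + (1/4)·log₂(1/4)]
  = 0.5000 + 0.5000 + 0.5000
  = 1.5000 bits
H(X|Y) = -Σ P(X,Y)·log₂ P(X|Y), where P(X|Y) = P(X,Y) / P(Y)
  (X=0,Y=0): P(X|Y) = (5/32)/(1/4) = 5/8;  -(5/32)·log₂(5/8) = 0.1059
  (X=0,Y=1): P(X|Y) = (5/16)/(1/2) = 5/8;  -(5/16)·log₂(5/8) = 0.2119
  (X=0,Y=2): P(X|Y) = (5/32)/(1/4) = 5/8;  -(5/32)·log₂(5/8) = 0.1059
  (X=1,Y=0): P(X|Y) = (3/32)/(1/4) = 3/8;  -(3/32)·log₂(3/8) = 0.1327
  (X=1,Y=1): P(X|Y) = (3/16)/(1/2) = 3/8;  -(3/16)·log₂(3/8) = 0.2653
  (X=1,Y=2): P(X|Y) = (3/32)/(1/4) = 3/8;  -(3/32)·log₂(3/8) = 0.1327
H(X|Y) = 0.1059 + 0.2119 + 0.1059 + 0.1327 + 0.2653 + 0.1327
  = 0.9544 bits
H(Y) + H(X|Y) = 1.5000 + 0.9544 = 2.4544 bits

Direct computation of the joint entropy:
H(X,Y) = -[(5/32)·log₂(5/32) + (5/16)·log₂(5/16) + (5/32)·log₂(5/32) + (3/32)·log₂(3/32) + (3/16)·log₂(3/16) + (3/32)·log₂(3/32)]
  = 0.4184 + 0.5244 + 0.4184 + 0.3202 + 0.4528 + 0.3202
  = 2.4544 bits

All three agree: H(X,Y) = 2.4544 bits ✓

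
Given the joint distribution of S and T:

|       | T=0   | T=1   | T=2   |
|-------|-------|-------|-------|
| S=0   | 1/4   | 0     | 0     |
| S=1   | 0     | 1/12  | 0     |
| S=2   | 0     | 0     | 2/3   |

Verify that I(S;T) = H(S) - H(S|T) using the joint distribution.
Left side, from I(S;T) = H(S) + H(T) - H(S,T):
Marginal P(S) (row sums):
  P(S=0) = 1/4 + 0 + 0 = 1/4
  P(S=1) = 0 + 1/12 + 0 = 1/12
  P(S=2) = 0 + 0 + 2/3 = 2/3
Marginal P(T) (column sums):
  P(T=0) = 1/4 + 0 + 0 = 1/4
  P(T=1) = 0 + 1/12 + 0 = 1/12
  P(T=2) = 0 + 0 + 2/3 = 2/3

H(S) = -[(1/4)·log₂(1/4) + (1/12)·log₂(1/12) + (2/3)·log₂(2/3)]
  = 0.5000 + 0.2987 + 0.3900
  = 1.1887 bits
H(T) = -[(1/4)·log₂(1/4) + (1/12)·log₂(1/12) + (2/3)·log₂(2/3)]
  = 0.5000 + 0.2987 + 0.3900
  = 1.1887 bits
H(S,T) = -[(1/4)·log₂(1/4) + (1/12)·log₂(1/12) + (2/3)·log₂(2/3)]
  = 0.5000 + 0.2987 + 0.3900
  = 1.1887 bits

I(S;T) = H(S) + H(T) - H(S,T)
  = 1.1887 + 1.1887 - 1.1887
  = 1.1887 bits

Right side, with H(S|T) computed directly from the conditional probabilities:
H(S|T) = -Σ P(S,T)·log₂ P(S|T), where P(S|T) = P(S,T) / P(T)
  (cells with P(S,T) = 0 contribute 0)
  (S=0,T=0): P(S|T) = (1/4)/(1/4) = 1;  -(1/4)·log₂(1) = 0.0000
  (S=1,T=1): P(S|T) = (1/12)/(1/12) = 1;  -(1/12)·log₂(1) = 0.0000
  (S=2,T=2): P(S|T) = (2/3)/(2/3) = 1;  -(2/3)·log₂(1) = 0.0000
H(S|T) = 0.0000 + 0.0000 + 0.0000
  = 0.0000 bits
H(S) - H(S|T) = 1.1887 - 0.0000 = 1.1887 bits

Both sides equal 1.1887 bits, so I(S;T) = H(S) - H(S|T) ✓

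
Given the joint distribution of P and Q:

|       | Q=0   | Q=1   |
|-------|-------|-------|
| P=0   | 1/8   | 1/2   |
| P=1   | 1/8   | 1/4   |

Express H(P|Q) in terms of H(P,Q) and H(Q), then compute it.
H(P|Q) = H(P,Q) - H(Q)

Marginal P(Q) (column sums):
  P(Q=0) = 1/8 + 1/8 = 1/4
  P(Q=1) = 1/2 + 1/4 = 3/4

H(P,Q) = -[(1/8)·log₂(1/8) + (1/2)·log₂(1/2) + (1/8)·log₂(1/8) + (1/4)·log₂(1/4)]
  = 0.3750 + 0.5000 + 0.3750 + 0.5000
  = 1.7500 bits
H(Q) = -[(1/4)·log₂(1/4) + (3/4)·log₂(3/4)]
  = 0.5000 + 0.3113
  = 0.8113 bits

H(P|Q) = 1.7500 - 0.8113 = 0.9387 bits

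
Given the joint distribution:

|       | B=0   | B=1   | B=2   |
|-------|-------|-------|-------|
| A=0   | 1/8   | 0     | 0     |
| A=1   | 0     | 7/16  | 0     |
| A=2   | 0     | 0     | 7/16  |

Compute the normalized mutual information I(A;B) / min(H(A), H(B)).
Marginal P(A) (row sums):
  P(A=0) = 1/8 + 0 + 0 = 1/8
  P(A=1) = 0 + 7/16 + 0 = 7/16
  P(A=2) = 0 + 0 + 7/16 = 7/16
Marginal P(B) (column sums):
  P(B=0) = 1/8 + 0 + 0 = 1/8
  P(B=1) = 0 + 7/16 + 0 = 7/16
  P(B=2) = 0 + 0 + 7/16 = 7/16

H(A) = -[(1/8)·log₂(1/8) + (7/16)·log₂(7/16) + (7/16)·log₂(7/16)]
  = 0.3750 + 0.5218 + 0.5218
  = 1.4186 bits
H(B) = -[(1/8)·log₂(1/8) + (7/16)·log₂(7/16) + (7/16)·log₂(7/16)]
  = 0.3750 + 0.5218 + 0.5218
  = 1.4186 bits
H(A,B) = -[(1/8)·log₂(1/8) + (7/16)·log₂(7/16) + (7/16)·log₂(7/16)]
  = 0.3750 + 0.5218 + 0.5218
  = 1.4186 bits

I(A;B) = H(A) + H(B) - H(A,B)
  = 1.4186 + 1.4186 - 1.4186
  = 1.4186 bits

min(H(A), H(B)) = min(1.4186, 1.4186) = 1.4186 bits
Normalized MI = 1.4186 / 1.4186 = 1.0000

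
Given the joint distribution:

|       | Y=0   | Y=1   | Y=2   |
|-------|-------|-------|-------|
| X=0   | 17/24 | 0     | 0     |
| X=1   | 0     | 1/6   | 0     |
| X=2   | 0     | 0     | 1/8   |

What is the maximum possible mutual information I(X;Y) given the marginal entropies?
The upper bound on mutual information is I(X;Y) ≤ min(H(X), H(Y)).

Marginal P(X) (row sums):
  P(X=0) = 17/24 + 0 + 0 = 17/24
  P(X=1) = 0 + 1/6 + 0 = 1/6
  P(X=2) = 0 + 0 + 1/8 = 1/8
Marginal P(Y) (column sums):
  P(Y=0) = 17/24 + 0 + 0 = 17/24
  P(Y=1) = 0 + 1/6 + 0 = 1/6
  P(Y=2) = 0 + 0 + 1/8 = 1/8

H(X) = -[(17/24)·log₂(17/24) + (1/6)·log₂(1/6) + (1/8)·log₂(1/8)]
  = 0.3524 + 0.4308 + 0.3750
  = 1.1582 bits
H(Y) = -[(17/24)·log₂(17/24) + (1/6)·log₂(1/6) + (1/8)·log₂(1/8)]
  = 0.3524 + 0.4308 + 0.3750
  = 1.1582 bits

Maximum possible I(X;Y) = min(1.1582, 1.1582) = 1.1582 bits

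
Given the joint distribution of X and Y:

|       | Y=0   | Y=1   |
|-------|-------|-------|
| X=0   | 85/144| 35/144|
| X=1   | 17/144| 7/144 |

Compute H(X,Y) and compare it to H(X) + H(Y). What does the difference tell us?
Marginal P(X) (row sums):
  P(X=0) = 85/144 + 35/144 = 5/6
  P(X=1) = 17/144 + 7/144 = 1/6
Marginal P(Y) (column sums):
  P(Y=0) = 85/144 + 17/144 = 17/24
  P(Y=1) = 35/144 + 7/144 = 7/24

H(X,Y) = -[(85/144)·log₂(85/144) + (35/144)·log₂(35/144) + (17/144)·log₂(17/144) + (7/144)·log₂(7/144)]
  = 0.4489 + 0.4960 + 0.3639 + 0.2121
  = 1.5209 bits
H(X) = -[(5/6)·log₂(5/6) + (1/6)·log₂(1/6)]
  = 0.2192 + 0.4308
  = 0.6500 bits
H(Y) = -[(17/24)·log₂(17/24) + (7/24)·log₂(7/24)]
  = 0.3524 + 0.5185
  = 0.8709 bits

H(X) + H(Y) = 0.6500 + 0.8709 = 1.5209 bits
Difference: H(X) + H(Y) - H(X,Y) = 1.5209 - 1.5209 = 0.0000 bits = I(X;Y)

The difference is the mutual information; it is 0 here, so X and Y are independent (the joint entropy equals the sum of the marginal entropies).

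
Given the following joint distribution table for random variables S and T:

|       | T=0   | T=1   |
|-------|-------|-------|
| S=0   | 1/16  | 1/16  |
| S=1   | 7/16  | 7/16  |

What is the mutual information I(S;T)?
Marginal P(S) (row sums):
  P(S=0) = 1/16 + 1/16 = 1/8
  P(S=1) = 7/16 + 7/16 = 7/8
Marginal P(T) (column sums):
  P(T=0) = 1/16 + 7/16 = 1/2
  P(T=1) = 1/16 + 7/16 = 1/2

H(S) = -[(1/8)·log₂(1/8) + (7/8)·log₂(7/8)]
  = 0.3750 + 0.1686
  = 0.5436 bits
H(T) = -[(1/2)·log₂(1/2) + (1/2)·log₂(1/2)]
  = 0.5000 + 0.5000
  = 1.0000 bits
H(S,T) = -[(1/16)·log₂(1/16) + (1/16)·log₂(1/16) + (7/16)·log₂(7/16) + (7/16)·log₂(7/16)]
  = 0.2500 + 0.2500 + 0.5218 + 0.5218
  = 1.5436 bits

I(S;T) = H(S) + H(T) - H(S,T)
  = 0.5436 + 1.0000 - 1.5436
  = 0.0000 bits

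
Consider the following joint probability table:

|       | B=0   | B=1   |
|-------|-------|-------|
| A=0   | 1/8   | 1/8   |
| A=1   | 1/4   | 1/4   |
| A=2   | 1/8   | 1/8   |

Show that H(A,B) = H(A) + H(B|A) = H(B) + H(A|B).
Marginal P(A) (row sums):
  P(A=0) = 1/8 + 1/8 = 1/4
  P(A=1) = 1/4 + 1/4 = 1/2
  P(A=2) = 1/8 + 1/8 = 1/4
Marginal P(B) (column sums):
  P(B=0) = 1/8 + 1/4 + 1/8 = 1/2
  P(B=1) = 1/8 + 1/4 + 1/8 = 1/2

Decomposition 1: H(A) + H(B|A)
H(A) = -[(1/4)·log₂(1/4) + (1/2)·log₂(1/2) + (1/4)·log₂(1/4)]
  = 0.5000 + 0.5000 + 0.5000
  = 1.5000 bits
H(B|A) = -Σ P(A,B)·log₂ P(B|A), where P(B|A) = P(A,B) / P(A)
  (A=0,B=0): P(B|A) = (1/8)/(1/4) = 1/2;  -(1/8)·log₂(1/2) = 0.1250
  (A=0,B=1): P(B|A) = (1/8)/(1/4) = 1/2;  -(1/8)·log₂(1/2) = 0.1250
  (A=1,B=0): P(B|A) = (1/4)/(1/2) = 1/2;  -(1/4)·log₂(1/2) = 0.2500
  (A=1,B=1): P(B|A) = (1/4)/(1/2) = 1/2;  -(1/4)·log₂(1/2) = 0.2500
  (A=2,B=0): P(B|A) = (1/8)/(1/4) = 1/2;  -(1/8)·log₂(1/2) = 0.1250
  (A=2,B=1): P(B|A) = (1/8)/(1/4) = 1/2;  -(1/8)·log₂(1/2) = 0.1250
H(B|A) = 0.1250 + 0.1250 + 0.2500 + 0.2500 + 0.1250 + 0.1250
  = 1.0000 bits
H(A) + H(B|A) = 1.5000 + 1.0000 = 2.5000 bits

Decomposition 2: H(B) + H(A|B)
H(B) = -[(1/2)·log₂(1/2) + (1/2)·log₂(1/2)]
  = 0.5000 + 0.5000
  = 1.0000 bits
H(A|B) = -Σ P(A,B)·log₂ P(A|B), where P(A|B) = P(A,B) / P(B)
  (A=0,B=0): P(A|B) = (1/8)/(1/2) = 1/4;  -(1/8)·log₂(1/4) = 0.2500
  (A=0,B=1): P(A|B) = (1/8)/(1/2) = 1/4;  -(1/8)·log₂(1/4) = 0.2500
  (A=1,B=0): P(A|B) = (1/4)/(1/2) = 1/2;  -(1/4)·log₂(1/2) = 0.2500
  (A=1,B=1): P(A|B) = (1/4)/(1/2) = 1/2;  -(1/4)·log₂(1/2) = 0.2500
  (A=2,B=0): P(A|B) = (1/8)/(1/2) = 1/4;  -(1/8)·log₂(1/4) = 0.2500
  (A=2,B=1): P(A|B) = (1/8)/(1/2) = 1/4;  -(1/8)·log₂(1/4) = 0.2500
H(A|B) = 0.2500 + 0.2500 + 0.2500 + 0.2500 + 0.2500 + 0.2500
  = 1.5000 bits
H(B) + H(A|B) = 1.0000 + 1.5000 = 2.5000 bits

Direct computation of the joint entropy:
H(A,B) = -[(1/8)·log₂(1/8) + (1/8)·log₂(1/8) + (1/4)·log₂(1/4) + (1/4)·log₂(1/4) + (1/8)·log₂(1/8) + (1/8)·log₂(1/8)]
  = 0.3750 + 0.3750 + 0.5000 + 0.5000 + 0.3750 + 0.3750
  = 2.5000 bits

All three agree: H(A,B) = 2.5000 bits ✓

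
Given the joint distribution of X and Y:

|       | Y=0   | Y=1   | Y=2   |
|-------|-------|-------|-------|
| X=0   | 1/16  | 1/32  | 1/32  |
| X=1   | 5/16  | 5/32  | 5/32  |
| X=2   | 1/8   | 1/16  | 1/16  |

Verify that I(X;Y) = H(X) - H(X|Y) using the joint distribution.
Left side, from I(X;Y) = H(X) + H(Y) - H(X,Y):
Marginal P(X) (row sums):
  P(X=0) = 1/16 + 1/32 + 1/32 = 1/8
  P(X=1) = 5/16 + 5/32 + 5/32 = 5/8
  P(X=2) = 1/8 + 1/16 + 1/16 = 1/4
Marginal P(Y) (column sums):
  P(Y=0) = 1/16 + 5/16 + 1/8 = 1/2
  P(Y=1) = 1/32 + 5/32 + 1/16 = 1/4
  P(Y=2) = 1/32 + 5/32 + 1/16 = 1/4

H(X) = -[(1/8)·log₂(1/8) + (5/8)·log₂(5/8) + (1/4)·log₂(1/4)]
  = 0.3750 + 0.4238 + 0.5000
  = 1.2988 bits
H(Y) = -[(1/2)·log₂(1/2) + (1/4)·log₂(1/4) + (1/4)·log₂(1/4)]
  = 0.5000 + 0.5000 + 0.5000
  = 1.5000 bits
H(X,Y) = -[(1/16)·log₂(1/16) + (1/32)·log₂(1/32) + (1/32)·log₂(1/32) + (5/16)·log₂(5/16) + (5/32)·log₂(5/32) + (5/32)·log₂(5/32) + (1/8)·log₂(1/8) + (1/16)·log₂(1/16) + (1/16)·log₂(1/16)]
  = 0.2500 + 0.1563 + 0.1563 + 0.5244 + 0.4184 + 0.4184 + 0.3750 + 0.2500 + 0.2500
  = 2.7988 bits

I(X;Y) = H(X) + H(Y) - H(X,Y)
  = 1.2988 + 1.5000 - 2.7988
  = 0.0000 bits

Right side, with H(X|Y) computed directly from the conditional probabilities:
H(X|Y) = -Σ P(X,Y)·log₂ P(X|Y), where P(X|Y) = P(X,Y) / P(Y)
  (X=0,Y=0): P(X|Y) = (1/16)/(1/2) = 1/8;  -(1/16)·log₂(1/8) = 0.1875
  (X=0,Y=1): P(X|Y) = (1/32)/(1/4) = 1/8;  -(1/32)·log₂(1/8) = 0.0938
  (X=0,Y=2): P(X|Y) = (1/32)/(1/4) = 1/8;  -(1/32)·log₂(1/8) = 0.0938
  (X=1,Y=0): P(X|Y) = (5/16)/(1/2) = 5/8;  -(5/16)·log₂(5/8) = 0.2119
  (X=1,Y=1): P(X|Y) = (5/32)/(1/4) = 5/8;  -(5/32)·log₂(5/8) = 0.1059
  (X=1,Y=2): P(X|Y) = (5/32)/(1/4) = 5/8;  -(5/32)·log₂(5/8) = 0.1059
  (X=2,Y=0): P(X|Y) = (1/8)/(1/2) = 1/4;  -(1/8)·log₂(1/4) = 0.2500
  (X=2,Y=1): P(X|Y) = (1/16)/(1/4) = 1/4;  -(1/16)·log₂(1/4) = 0.1250
  (X=2,Y=2): P(X|Y) = (1/16)/(1/4) = 1/4;  -(1/16)·log₂(1/4) = 0.1250
H(X|Y) = 0.1875 + 0.0938 + 0.0938 + 0.2119 + 0.1059 + 0.1059 + 0.2500 + 0.1250 + 0.1250
  = 1.2988 bits
H(X) - H(X|Y) = 1.2988 - 1.2988 = 0.0000 bits

Both sides equal 0.0000 bits, so I(X;Y) = H(X) - H(X|Y) ✓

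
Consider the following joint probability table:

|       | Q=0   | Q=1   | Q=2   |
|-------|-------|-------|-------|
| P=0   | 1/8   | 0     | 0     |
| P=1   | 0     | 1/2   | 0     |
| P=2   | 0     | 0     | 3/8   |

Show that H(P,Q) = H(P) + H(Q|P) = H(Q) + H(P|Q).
Marginal P(P) (row sums):
  P(P=0) = 1/8 + 0 + 0 = 1/8
  P(P=1) = 0 + 1/2 + 0 = 1/2
  P(P=2) = 0 + 0 + 3/8 = 3/8
Marginal P(Q) (column sums):
  P(Q=0) = 1/8 + 0 + 0 = 1/8
  P(Q=1) = 0 + 1/2 + 0 = 1/2
  P(Q=2) = 0 + 0 + 3/8 = 3/8

Decomposition 1: H(P) + H(Q|P)
H(P) = -[(1/8)·log₂(1/8) + (1/2)·log₂(1/2) + (3/8)·log₂(3/8)]
  = 0.3750 + 0.5000 + 0.5306
  = 1.4056 bits
H(Q|P) = -Σ P(P,Q)·log₂ P(Q|P), where P(Q|P) = P(P,Q) / P(P)
  (cells with P(P,Q) = 0 contribute 0)
  (P=0,Q=0): P(Q|P) = (1/8)/(1/8) = 1;  -(1/8)·log₂(1) = 0.0000
  (P=1,Q=1): P(Q|P) = (1/2)/(1/2) = 1;  -(1/2)·log₂(1) = 0.0000
  (P=2,Q=2): P(Q|P) = (3/8)/(3/8) = 1;  -(3/8)·log₂(1) = 0.0000
H(Q|P) = 0.0000 + 0.0000 + 0.0000
  = 0.0000 bits
H(P) + H(Q|P) = 1.4056 + 0.0000 = 1.4056 bits

Decomposition 2: H(Q) + H(P|Q)
H(Q) = -[(1/8)·log₂(1/8) + (1/2)·log₂(1/2) + (3/8)·log₂(3/8)]
  = 0.3750 + 0.5000 + 0.5306
  = 1.4056 bits
H(P|Q) = -Σ P(P,Q)·log₂ P(P|Q), where P(P|Q) = P(P,Q) / P(Q)
  (cells with P(P,Q) = 0 contribute 0)
  (P=0,Q=0): P(P|Q) = (1/8)/(1/8) = 1;  -(1/8)·log₂(1) = 0.0000
  (P=1,Q=1): P(P|Q) = (1/2)/(1/2) = 1;  -(1/2)·log₂(1) = 0.0000
  (P=2,Q=2): P(P|Q) = (3/8)/(3/8) = 1;  -(3/8)·log₂(1) = 0.0000
H(P|Q) = 0.0000 + 0.0000 + 0.0000
  = 0.0000 bits
H(Q) + H(P|Q) = 1.4056 + 0.0000 = 1.4056 bits

Direct computation of the joint entropy:
H(P,Q) = -[(1/8)·log₂(1/8) + (1/2)·log₂(1/2) + (3/8)·log₂(3/8)]
  = 0.3750 + 0.5000 + 0.5306
  = 1.4056 bits

All three agree: H(P,Q) = 1.4056 bits ✓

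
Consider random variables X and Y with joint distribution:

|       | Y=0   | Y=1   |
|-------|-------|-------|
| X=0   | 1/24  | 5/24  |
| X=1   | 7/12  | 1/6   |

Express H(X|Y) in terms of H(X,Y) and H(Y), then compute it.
H(X|Y) = H(X,Y) - H(Y)

Marginal P(Y) (column sums):
  P(Y=0) = 1/24 + 7/12 = 5/8
  P(Y=1) = 5/24 + 1/6 = 3/8

H(X,Y) = -[(1/24)·log₂(1/24) + (5/24)·log₂(5/24) + (7/12)·log₂(7/12) + (1/6)·log₂(1/6)]
  = 0.1910 + 0.4715 + 0.4536 + 0.4308
  = 1.5469 bits
H(Y) = -[(5/8)·log₂(5/8) + (3/8)·log₂(3/8)]
  = 0.4238 + 0.5306
  = 0.9544 bits

H(X|Y) = 1.5469 - 0.9544 = 0.5925 bits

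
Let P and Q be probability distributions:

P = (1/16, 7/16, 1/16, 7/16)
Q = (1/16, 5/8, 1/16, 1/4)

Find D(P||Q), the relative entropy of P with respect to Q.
D(P||Q) = Σ P(i) log₂(P(i)/Q(i))
  i=0: (1/16) × log₂((1/16)/(1/16)) = (1/16) × log₂(1) = 0.0000
  i=1: (7/16) × log₂((7/16)/(5/8)) = (7/16) × log₂(7/10) = -0.2251
  i=2: (1/16) × log₂((1/16)/(1/16)) = (1/16) × log₂(1) = 0.0000
  i=3: (7/16) × log₂((7/16)/(1/4)) = (7/16) × log₂(7/4) = 0.3532
D(P||Q) = 0.0000 - 0.2251 + 0.0000 + 0.3532
  = 0.1281 bits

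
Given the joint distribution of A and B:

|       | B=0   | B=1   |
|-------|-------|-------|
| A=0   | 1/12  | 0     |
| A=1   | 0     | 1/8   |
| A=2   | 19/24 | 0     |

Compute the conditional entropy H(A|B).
Marginal P(B) (column sums):
  P(B=0) = 1/12 + 0 + 19/24 = 7/8
  P(B=1) = 0 + 1/8 + 0 = 1/8

H(A|B) = -Σ P(A,B)·log₂ P(A|B), where P(A|B) = P(A,B) / P(B)
  (cells with P(A,B) = 0 contribute 0)
  (A=0,B=0): P(A|B) = (1/12)/(7/8) = 2/21;  -(1/12)·log₂(2/21) = 0.2827
  (A=1,B=1): P(A|B) = (1/8)/(1/8) = 1;  -(1/8)·log₂(1) = 0.0000
  (A=2,B=0): P(A|B) = (19/24)/(7/8) = 19/21;  -(19/24)·log₂(19/21) = 0.1143
H(A|B) = 0.2827 + 0.0000 + 0.1143
  = 0.3970 bits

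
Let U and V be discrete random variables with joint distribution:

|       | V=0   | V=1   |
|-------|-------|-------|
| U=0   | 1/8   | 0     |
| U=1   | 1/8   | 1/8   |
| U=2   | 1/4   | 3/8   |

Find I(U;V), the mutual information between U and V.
Marginal P(U) (row sums):
  P(U=0) = 1/8 + 0 = 1/8
  P(U=1) = 1/8 + 1/8 = 1/4
  P(U=2) = 1/4 + 3/8 = 5/8
Marginal P(V) (column sums):
  P(V=0) = 1/8 + 1/8 + 1/4 = 1/2
  P(V=1) = 0 + 1/8 + 3/8 = 1/2

H(U) = -[(1/8)·log₂(1/8) + (1/4)·log₂(1/4) + (5/8)·log₂(5/8)]
  = 0.3750 + 0.5000 + 0.4238
  = 1.2988 bits
H(V) = -[(1/2)·log₂(1/2) + (1/2)·log₂(1/2)]
  = 0.5000 + 0.5000
  = 1.0000 bits
H(U,V) = -[(1/8)·log₂(1/8) + (1/8)·log₂(1/8) + (1/8)·log₂(1/8) + (1/4)·log₂(1/4) + (3/8)·log₂(3/8)]
  = 0.3750 + 0.3750 + 0.3750 + 0.5000 + 0.5306
  = 2.1556 bits

I(U;V) = H(U) + H(V) - H(U,V)
  = 1.2988 + 1.0000 - 2.1556
  = 0.1432 bits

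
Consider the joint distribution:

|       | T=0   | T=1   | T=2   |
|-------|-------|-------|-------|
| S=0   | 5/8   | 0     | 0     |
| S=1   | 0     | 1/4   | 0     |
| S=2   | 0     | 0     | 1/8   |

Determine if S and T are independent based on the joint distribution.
Marginal P(S) (row sums):
  P(S=0) = 5/8 + 0 + 0 = 5/8
  P(S=1) = 0 + 1/4 + 0 = 1/4
  P(S=2) = 0 + 0 + 1/8 = 1/8
Marginal P(T) (column sums):
  P(T=0) = 5/8 + 0 + 0 = 5/8
  P(T=1) = 0 + 1/4 + 0 = 1/4
  P(T=2) = 0 + 0 + 1/8 = 1/8

S and T are independent iff P(S=i,T=j) = P(S=i)·P(T=j) for every cell.
  P(S=0)·P(T=0) = 5/8 × 5/8 = 25/64, but P(S=0,T=0) = 5/8 ✗

No, S and T are not independent. Quantitatively, I(S;T) > 0:

H(S) = -[(5/8)·log₂(5/8) + (1/4)·log₂(1/4) + (1/8)·log₂(1/8)]
  = 0.4238 + 0.5000 + 0.3750
  = 1.2988 bits
H(T) = -[(5/8)·log₂(5/8) + (1/4)·log₂(1/4) + (1/8)·log₂(1/8)]
  = 0.4238 + 0.5000 + 0.3750
  = 1.2988 bits
H(S,T) = -[(5/8)·log₂(5/8) + (1/4)·log₂(1/4) + (1/8)·log₂(1/8)]
  = 0.4238 + 0.5000 + 0.3750
  = 1.2988 bits
I(S;T) = H(S) + H(T) - H(S,T) = 1.2988 + 1.2988 - 1.2988 = 1.2988 bits > 0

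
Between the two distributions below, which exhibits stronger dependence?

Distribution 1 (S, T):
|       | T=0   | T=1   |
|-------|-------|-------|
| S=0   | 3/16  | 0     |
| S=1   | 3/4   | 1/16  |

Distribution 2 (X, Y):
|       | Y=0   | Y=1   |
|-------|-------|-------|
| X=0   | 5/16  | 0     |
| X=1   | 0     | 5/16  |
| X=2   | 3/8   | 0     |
Distribution 1 (S, T):
Marginal P(S) (row sums):
  P(S=0) = 3/16 + 0 = 3/16
  P(S=1) = 3/4 + 1/16 = 13/16
Marginal P(T) (column sums):
  P(T=0) = 3/16 + 3/4 = 15/16
  P(T=1) = 0 + 1/16 = 1/16

H(S) = -[(3/16)·log₂(3/16) + (13/16)·log₂(13/16)]
  = 0.4528 + 0.2434
  = 0.6962 bits
H(T) = -[(15/16)·log₂(15/16) + (1/16)·log₂(1/16)]
  = 0.0873 + 0.2500
  = 0.3373 bits
H(S,T) = -[(3/16)·log₂(3/16) + (3/4)·log₂(3/4) + (1/16)·log₂(1/16)]
  = 0.4528 + 0.3113 + 0.2500
  = 1.0141 bits

I(S;T) = H(S) + H(T) - H(S,T)
  = 0.6962 + 0.3373 - 1.0141
  = 0.0194 bits

Distribution 2 (X, Y):
Marginal P(X) (row sums):
  P(X=0) = 5/16 + 0 = 5/16
  P(X=1) = 0 + 5/16 = 5/16
  P(X=2) = 3/8 + 0 = 3/8
Marginal P(Y) (column sums):
  P(Y=0) = 5/16 + 0 + 3/8 = 11/16
  P(Y=1) = 0 + 5/16 + 0 = 5/16

H(X) = -[(5/16)·log₂(5/16) + (5/16)·log₂(5/16) + (3/8)·log₂(3/8)]
  = 0.5244 + 0.5244 + 0.5306
  = 1.5794 bits
H(Y) = -[(11/16)·log₂(11/16) + (5/16)·log₂(5/16)]
  = 0.3716 + 0.5244
  = 0.8960 bits
H(X,Y) = -[(5/16)·log₂(5/16) + (5/16)·log₂(5/16) + (3/8)·log₂(3/8)]
  = 0.5244 + 0.5244 + 0.5306
  = 1.5794 bits

I(X;Y) = H(X) + H(Y) - H(X,Y)
  = 1.5794 + 0.8960 - 1.5794
  = 0.8960 bits

I(X;Y) = 0.8960 bits > I(S;T) = 0.0194 bits, so (X, Y) has the higher mutual information (stronger dependence).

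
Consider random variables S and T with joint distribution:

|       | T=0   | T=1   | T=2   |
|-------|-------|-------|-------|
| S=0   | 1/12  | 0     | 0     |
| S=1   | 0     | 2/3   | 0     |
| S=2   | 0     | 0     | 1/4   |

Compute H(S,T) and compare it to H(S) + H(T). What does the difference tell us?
Marginal P(S) (row sums):
  P(S=0) = 1/12 + 0 + 0 = 1/12
  P(S=1) = 0 + 2/3 + 0 = 2/3
  P(S=2) = 0 + 0 + 1/4 = 1/4
Marginal P(T) (column sums):
  P(T=0) = 1/12 + 0 + 0 = 1/12
  P(T=1) = 0 + 2/3 + 0 = 2/3
  P(T=2) = 0 + 0 + 1/4 = 1/4

H(S,T) = -[(1/12)·log₂(1/12) + (2/3)·log₂(2/3) + (1/4)·log₂(1/4)]
  = 0.2987 + 0.3900 + 0.5000
  = 1.1887 bits
H(S) = -[(1/12)·log₂(1/12) + (2/3)·log₂(2/3) + (1/4)·log₂(1/4)]
  = 0.2987 + 0.3900 + 0.5000
  = 1.1887 bits
H(T) = -[(1/12)·log₂(1/12) + (2/3)·log₂(2/3) + (1/4)·log₂(1/4)]
  = 0.2987 + 0.3900 + 0.5000
  = 1.1887 bits

H(S) + H(T) = 1.1887 + 1.1887 = 2.3774 bits
Difference: H(S) + H(T) - H(S,T) = 2.3774 - 1.1887 = 1.1887 bits = I(S;T)

The difference is the mutual information; it is positive here, so S and T are dependent (knowing one reduces uncertainty about the other by 1.1887 bits).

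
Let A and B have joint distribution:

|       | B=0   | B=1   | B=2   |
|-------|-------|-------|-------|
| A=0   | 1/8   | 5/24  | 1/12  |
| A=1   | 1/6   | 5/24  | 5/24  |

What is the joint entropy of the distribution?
H(A,B) = -Σ P(A,B) log₂ P(A,B), summed over the non-zero cells:
H(A,B) = -[(1/8)·log₂(1/8) + (5/24)·log₂(5/24) + (1/12)·log₂(1/12) + (1/6)·log₂(1/6) + (5/24)·log₂(5/24) + (5/24)·log₂(5/24)]
  = 0.3750 + 0.4715 + 0.2987 + 0.4308 + 0.4715 + 0.4715
  = 2.5190 bits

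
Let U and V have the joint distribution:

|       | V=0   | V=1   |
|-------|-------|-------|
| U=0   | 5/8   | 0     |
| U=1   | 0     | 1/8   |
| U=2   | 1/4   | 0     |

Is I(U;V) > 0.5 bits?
Marginal P(U) (row sums):
  P(U=0) = 5/8 + 0 = 5/8
  P(U=1) = 0 + 1/8 = 1/8
  P(U=2) = 1/4 + 0 = 1/4
Marginal P(V) (column sums):
  P(V=0) = 5/8 + 0 + 1/4 = 7/8
  P(V=1) = 0 + 1/8 + 0 = 1/8

H(U) = -[(5/8)·log₂(5/8) + (1/8)·log₂(1/8) + (1/4)·log₂(1/4)]
  = 0.4238 + 0.3750 + 0.5000
  = 1.2988 bits
H(V) = -[(7/8)·log₂(7/8) + (1/8)·log₂(1/8)]
  = 0.1686 + 0.3750
  = 0.5436 bits
H(U,V) = -[(5/8)·log₂(5/8) + (1/8)·log₂(1/8) + (1/4)·log₂(1/4)]
  = 0.4238 + 0.3750 + 0.5000
  = 1.2988 bits

I(U;V) = H(U) + H(V) - H(U,V)
  = 1.2988 + 0.5436 - 1.2988
  = 0.5436 bits

Yes. I(U;V) = 0.5436 bits, which is > 0.5 bits.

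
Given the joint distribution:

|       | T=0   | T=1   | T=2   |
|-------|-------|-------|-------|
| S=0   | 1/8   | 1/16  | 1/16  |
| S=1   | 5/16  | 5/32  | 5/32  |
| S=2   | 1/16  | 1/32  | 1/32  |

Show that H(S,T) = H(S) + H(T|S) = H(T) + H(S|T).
Marginal P(S) (row sums):
  P(S=0) = 1/8 + 1/16 + 1/16 = 1/4
  P(S=1) = 5/16 + 5/32 + 5/32 = 5/8
  P(S=2) = 1/16 + 1/32 + 1/32 = 1/8
Marginal P(T) (column sums):
  P(T=0) = 1/8 + 5/16 + 1/16 = 1/2
  P(T=1) = 1/16 + 5/32 + 1/32 = 1/4
  P(T=2) = 1/16 + 5/32 + 1/32 = 1/4

Decomposition 1: H(S) + H(T|S)
H(S) = -[(1/4)·log₂(1/4) + (5/8)·log₂(5/8) + (1/8)·log₂(1/8)]
  = 0.5000 + 0.4238 + 0.3750
  = 1.2988 bits
H(T|S) = -Σ P(S,T)·log₂ P(T|S), where P(T|S) = P(S,T) / P(S)
  (S=0,T=0): P(T|S) = (1/8)/(1/4) = 1/2;  -(1/8)·log₂(1/2) = 0.1250
  (S=0,T=1): P(T|S) = (1/16)/(1/4) = 1/4;  -(1/16)·log₂(1/4) = 0.1250
  (S=0,T=2): P(T|S) = (1/16)/(1/4) = 1/4;  -(1/16)·log₂(1/4) = 0.1250
  (S=1,T=0): P(T|S) = (5/16)/(5/8) = 1/2;  -(5/16)·log₂(1/2) = 0.3125
  (S=1,T=1): P(T|S) = (5/32)/(5/8) = 1/4;  -(5/32)·log₂(1/4) = 0.3125
  (S=1,T=2): P(T|S) = (5/32)/(5/8) = 1/4;  -(5/32)·log₂(1/4) = 0.3125
  (S=2,T=0): P(T|S) = (1/16)/(1/8) = 1/2;  -(1/16)·log₂(1/2) = 0.0625
  (S=2,T=1): P(T|S) = (1/32)/(1/8) = 1/4;  -(1/32)·log₂(1/4) = 0.0625
  (S=2,T=2): P(T|S) = (1/32)/(1/8) = 1/4;  -(1/32)·log₂(1/4) = 0.0625
H(T|S) = 0.1250 + 0.1250 + 0.1250 + 0.3125 + 0.3125 + 0.3125 + 0.0625 + 0.0625 + 0.0625
  = 1.5000 bits
H(S) + H(T|S) = 1.2988 + 1.5000 = 2.7988 bits

Decomposition 2: H(T) + H(S|T)
H(T) = -[(1/2)·log₂(1/2) + (1/4)·log₂(1/4) + (1/4)·log₂(1/4)]
  = 0.5000 + 0.5000 + 0.5000
  = 1.5000 bits
H(S|T) = -Σ P(S,T)·log₂ P(S|T), where P(S|T) = P(S,T) / P(T)
  (S=0,T=0): P(S|T) = (1/8)/(1/2) = 1/4;  -(1/8)·log₂(1/4) = 0.2500
  (S=0,T=1): P(S|T) = (1/16)/(1/4) = 1/4;  -(1/16)·log₂(1/4) = 0.1250
  (S=0,T=2): P(S|T) = (1/16)/(1/4) = 1/4;  -(1/16)·log₂(1/4) = 0.1250
  (S=1,T=0): P(S|T) = (5/16)/(1/2) = 5/8;  -(5/16)·log₂(5/8) = 0.2119
  (S=1,T=1): P(S|T) = (5/32)/(1/4) = 5/8;  -(5/32)·log₂(5/8) = 0.1059
  (S=1,T=2): P(S|T) = (5/32)/(1/4) = 5/8;  -(5/32)·log₂(5/8) = 0.1059
  (S=2,T=0): P(S|T) = (1/16)/(1/2) = 1/8;  -(1/16)·log₂(1/8) = 0.1875
  (S=2,T=1): P(S|T) = (1/32)/(1/4) = 1/8;  -(1/32)·log₂(1/8) = 0.0938
  (S=2,T=2): P(S|T) = (1/32)/(1/4) = 1/8;  -(1/32)·log₂(1/8) = 0.0938
H(S|T) = 0.2500 + 0.1250 + 0.1250 + 0.2119 + 0.1059 + 0.1059 + 0.1875 + 0.0938 + 0.0938
  = 1.2988 bits
H(T) + H(S|T) = 1.5000 + 1.2988 = 2.7988 bits

Direct computation of the joint entropy:
H(S,T) = -[(1/8)·log₂(1/8) + (1/16)·log₂(1/16) + (1/16)·log₂(1/16) + (5/16)·log₂(5/16) + (5/32)·log₂(5/32) + (5/32)·log₂(5/32) + (1/16)·log₂(1/16) + (1/32)·log₂(1/32) + (1/32)·log₂(1/32)]
  = 0.3750 + 0.2500 + 0.2500 + 0.5244 + 0.4184 + 0.4184 + 0.2500 + 0.1563 + 0.1563
  = 2.7988 bits

All three agree: H(S,T) = 2.7988 bits ✓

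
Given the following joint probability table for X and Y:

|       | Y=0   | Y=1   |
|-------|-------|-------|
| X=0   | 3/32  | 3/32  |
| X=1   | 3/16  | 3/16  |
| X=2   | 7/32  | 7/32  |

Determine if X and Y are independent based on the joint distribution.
Marginal P(X) (row sums):
  P(X=0) = 3/32 + 3/32 = 3/16
  P(X=1) = 3/16 + 3/16 = 3/8
  P(X=2) = 7/32 + 7/32 = 7/16
Marginal P(Y) (column sums):
  P(Y=0) = 3/32 + 3/16 + 7/32 = 1/2
  P(Y=1) = 3/32 + 3/16 + 7/32 = 1/2

X and Y are independent iff P(X=i,Y=j) = P(X=i)·P(Y=j) for every cell.
  P(X=0)·P(Y=0) = 3/16 × 1/2 = 3/32 = P(X=0,Y=0) ✓
  P(X=0)·P(Y=1) = 3/16 × 1/2 = 3/32 = P(X=0,Y=1) ✓
  P(X=1)·P(Y=0) = 3/8 × 1/2 = 3/16 = P(X=1,Y=0) ✓
  P(X=1)·P(Y=1) = 3/8 × 1/2 = 3/16 = P(X=1,Y=1) ✓
  P(X=2)·P(Y=0) = 7/16 × 1/2 = 7/32 = P(X=2,Y=0) ✓
  P(X=2)·P(Y=1) = 7/16 × 1/2 = 7/32 = P(X=2,Y=1) ✓

Yes, X and Y are independent: every cell factors, so I(X;Y) = 0 bits.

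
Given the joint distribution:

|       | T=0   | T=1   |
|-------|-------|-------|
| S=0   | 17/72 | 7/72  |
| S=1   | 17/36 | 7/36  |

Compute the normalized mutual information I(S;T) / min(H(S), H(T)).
Marginal P(S) (row sums):
  P(S=0) = 17/72 + 7/72 = 1/3
  P(S=1) = 17/36 + 7/36 = 2/3
Marginal P(T) (column sums):
  P(T=0) = 17/72 + 17/36 = 17/24
  P(T=1) = 7/72 + 7/36 = 7/24

H(S) = -[(1/3)·log₂(1/3) + (2/3)·log₂(2/3)]
  = 0.5283 + 0.3900
  = 0.9183 bits
H(T) = -[(17/24)·log₂(17/24) + (7/24)·log₂(7/24)]
  = 0.3524 + 0.5185
  = 0.8709 bits
H(S,T) = -[(17/72)·log₂(17/72) + (7/72)·log₂(7/72) + (17/36)·log₂(17/36) + (7/36)·log₂(7/36)]
  = 0.4917 + 0.3269 + 0.5112 + 0.4594
  = 1.7892 bits

I(S;T) = H(S) + H(T) - H(S,T)
  = 0.9183 + 0.8709 - 1.7892
  = 0.0000 bits

min(H(S), H(T)) = min(0.9183, 0.8709) = 0.8709 bits
Normalized MI = 0.0000 / 0.8709 = 0.0000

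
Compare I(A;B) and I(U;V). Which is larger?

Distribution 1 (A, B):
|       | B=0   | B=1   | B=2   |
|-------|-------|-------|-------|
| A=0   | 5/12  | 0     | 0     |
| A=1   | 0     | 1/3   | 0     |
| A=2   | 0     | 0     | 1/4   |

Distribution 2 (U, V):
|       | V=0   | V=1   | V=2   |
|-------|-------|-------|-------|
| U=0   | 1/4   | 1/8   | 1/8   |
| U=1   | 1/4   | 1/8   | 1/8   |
Distribution 1 (A, B):
Marginal P(A) (row sums):
  P(A=0) = 5/12 + 0 + 0 = 5/12
  P(A=1) = 0 + 1/3 + 0 = 1/3
  P(A=2) = 0 + 0 + 1/4 = 1/4
Marginal P(B) (column sums):
  P(B=0) = 5/12 + 0 + 0 = 5/12
  P(B=1) = 0 + 1/3 + 0 = 1/3
  P(B=2) = 0 + 0 + 1/4 = 1/4

H(A) = -[(5/12)·log₂(5/12) + (1/3)·log₂(1/3) + (1/4)·log₂(1/4)]
  = 0.5263 + 0.5283 + 0.5000
  = 1.5546 bits
H(B) = -[(5/12)·log₂(5/12) + (1/3)·log₂(1/3) + (1/4)·log₂(1/4)]
  = 0.5263 + 0.5283 + 0.5000
  = 1.5546 bits
H(A,B) = -[(5/12)·log₂(5/12) + (1/3)·log₂(1/3) + (1/4)·log₂(1/4)]
  = 0.5263 + 0.5283 + 0.5000
  = 1.5546 bits

I(A;B) = H(A) + H(B) - H(A,B)
  = 1.5546 + 1.5546 - 1.5546
  = 1.5546 bits

Distribution 2 (U, V):
Marginal P(U) (row sums):
  P(U=0) = 1/4 + 1/8 + 1/8 = 1/2
  P(U=1) = 1/4 + 1/8 + 1/8 = 1/2
Marginal P(V) (column sums):
  P(V=0) = 1/4 + 1/4 = 1/2
  P(V=1) = 1/8 + 1/8 = 1/4
  P(V=2) = 1/8 + 1/8 = 1/4

H(U) = -[(1/2)·log₂(1/2) + (1/2)·log₂(1/2)]
  = 0.5000 + 0.5000
  = 1.0000 bits
H(V) = -[(1/2)·log₂(1/2) + (1/4)·log₂(1/4) + (1/4)·log₂(1/4)]
  = 0.5000 + 0.5000 + 0.5000
  = 1.5000 bits
H(U,V) = -[(1/4)·log₂(1/4) + (1/8)·log₂(1/8) + (1/8)·log₂(1/8) + (1/4)·log₂(1/4) + (1/8)·log₂(1/8) + (1/8)·log₂(1/8)]
  = 0.5000 + 0.3750 + 0.3750 + 0.5000 + 0.3750 + 0.3750
  = 2.5000 bits

I(U;V) = H(U) + H(V) - H(U,V)
  = 1.0000 + 1.5000 - 2.5000
  = 0.0000 bits

I(A;B) = 1.5546 bits > I(U;V) = 0.0000 bits, so (A, B) has the higher mutual information (stronger dependence).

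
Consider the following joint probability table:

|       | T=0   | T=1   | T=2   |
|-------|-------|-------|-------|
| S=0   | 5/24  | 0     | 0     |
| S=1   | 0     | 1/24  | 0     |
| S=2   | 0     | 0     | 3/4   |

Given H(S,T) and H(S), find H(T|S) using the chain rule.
From the chain rule: H(S,T) = H(S) + H(T|S)
Therefore: H(T|S) = H(S,T) - H(S)

H(S,T) = -[(5/24)·log₂(5/24) + (1/24)·log₂(1/24) + (3/4)·log₂(3/4)]
  = 0.4715 + 0.1910 + 0.3113
  = 0.9738 bits
Marginal P(S) (row sums):
  P(S=0) = 5/24 + 0 + 0 = 5/24
  P(S=1) = 0 + 1/24 + 0 = 1/24
  P(S=2) = 0 + 0 + 3/4 = 3/4
H(S) = -[(5/24)·log₂(5/24) + (1/24)·log₂(1/24) + (3/4)·log₂(3/4)]
  = 0.4715 + 0.1910 + 0.3113
  = 0.9738 bits

H(T|S) = 0.9738 - 0.9738 = 0.0000 bits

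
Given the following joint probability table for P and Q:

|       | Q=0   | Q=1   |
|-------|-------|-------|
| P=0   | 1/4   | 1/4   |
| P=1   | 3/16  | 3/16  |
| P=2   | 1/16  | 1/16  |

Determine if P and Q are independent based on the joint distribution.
Marginal P(P) (row sums):
  P(P=0) = 1/4 + 1/4 = 1/2
  P(P=1) = 3/16 + 3/16 = 3/8
  P(P=2) = 1/16 + 1/16 = 1/8
Marginal P(Q) (column sums):
  P(Q=0) = 1/4 + 3/16 + 1/16 = 1/2
  P(Q=1) = 1/4 + 3/16 + 1/16 = 1/2

P and Q are independent iff P(P=i,Q=j) = P(P=i)·P(Q=j) for every cell.
  P(P=0)·P(Q=0) = 1/2 × 1/2 = 1/4 = P(P=0,Q=0) ✓
  P(P=0)·P(Q=1) = 1/2 × 1/2 = 1/4 = P(P=0,Q=1) ✓
  P(P=1)·P(Q=0) = 3/8 × 1/2 = 3/16 = P(P=1,Q=0) ✓
  P(P=1)·P(Q=1) = 3/8 × 1/2 = 3/16 = P(P=1,Q=1) ✓
  P(P=2)·P(Q=0) = 1/8 × 1/2 = 1/16 = P(P=2,Q=0) ✓
  P(P=2)·P(Q=1) = 1/8 × 1/2 = 1/16 = P(P=2,Q=1) ✓

Yes, P and Q are independent: every cell factors, so I(P;Q) = 0 bits.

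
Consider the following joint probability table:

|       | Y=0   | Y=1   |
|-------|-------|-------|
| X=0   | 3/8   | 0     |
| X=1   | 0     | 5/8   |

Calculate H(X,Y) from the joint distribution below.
H(X,Y) = -Σ P(X,Y) log₂ P(X,Y), summed over the non-zero cells:
H(X,Y) = -[(3/8)·log₂(3/8) + (5/8)·log₂(5/8)]
  = 0.5306 + 0.4238
  = 0.9544 bits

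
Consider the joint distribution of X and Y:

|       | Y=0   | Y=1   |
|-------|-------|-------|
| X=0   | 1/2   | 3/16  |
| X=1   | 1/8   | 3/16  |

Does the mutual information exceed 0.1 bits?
Marginal P(X) (row sums):
  P(X=0) = 1/2 + 3/16 = 11/16
  P(X=1) = 1/8 + 3/16 = 5/16
Marginal P(Y) (column sums):
  P(Y=0) = 1/2 + 1/8 = 5/8
  P(Y=1) = 3/16 + 3/16 = 3/8

H(X) = -[(11/16)·log₂(11/16) + (5/16)·log₂(5/16)]
  = 0.3716 + 0.5244
  = 0.8960 bits
H(Y) = -[(5/8)·log₂(5/8) + (3/8)·log₂(3/8)]
  = 0.4238 + 0.5306
  = 0.9544 bits
H(X,Y) = -[(1/2)·log₂(1/2) + (3/16)·log₂(3/16) + (1/8)·log₂(1/8) + (3/16)·log₂(3/16)]
  = 0.5000 + 0.4528 + 0.3750 + 0.4528
  = 1.7806 bits

I(X;Y) = H(X) + H(Y) - H(X,Y)
  = 0.8960 + 0.9544 - 1.7806
  = 0.0698 bits

No. I(X;Y) = 0.0698 bits, which is ≤ 0.1 bits.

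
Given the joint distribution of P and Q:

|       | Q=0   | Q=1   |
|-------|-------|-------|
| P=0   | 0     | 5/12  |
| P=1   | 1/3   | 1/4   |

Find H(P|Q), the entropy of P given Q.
Marginal P(Q) (column sums):
  P(Q=0) = 0 + 1/3 = 1/3
  P(Q=1) = 5/12 + 1/4 = 2/3

H(P|Q) = -Σ P(P,Q)·log₂ P(P|Q), where P(P|Q) = P(P,Q) / P(Q)
  (cells with P(P,Q) = 0 contribute 0)
  (P=0,Q=1): P(P|Q) = (5/12)/(2/3) = 5/8;  -(5/12)·log₂(5/8) = 0.2825
  (P=1,Q=0): P(P|Q) = (1/3)/(1/3) = 1;  -(1/3)·log₂(1) = 0.0000
  (P=1,Q=1): P(P|Q) = (1/4)/(2/3) = 3/8;  -(1/4)·log₂(3/8) = 0.3538
H(P|Q) = 0.2825 + 0.0000 + 0.3538
  = 0.6363 bits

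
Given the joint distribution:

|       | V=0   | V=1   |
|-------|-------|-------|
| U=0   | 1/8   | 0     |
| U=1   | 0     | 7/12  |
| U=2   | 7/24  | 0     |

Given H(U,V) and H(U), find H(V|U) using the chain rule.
From the chain rule: H(U,V) = H(U) + H(V|U)
Therefore: H(V|U) = H(U,V) - H(U)

H(U,V) = -[(1/8)·log₂(1/8) + (7/12)·log₂(7/12) + (7/24)·log₂(7/24)]
  = 0.3750 + 0.4536 + 0.5185
  = 1.3471 bits
Marginal P(U) (row sums):
  P(U=0) = 1/8 + 0 = 1/8
  P(U=1) = 0 + 7/12 = 7/12
  P(U=2) = 7/24 + 0 = 7/24
H(U) = -[(1/8)·log₂(1/8) + (7/12)·log₂(7/12) + (7/24)·log₂(7/24)]
  = 0.3750 + 0.4536 + 0.5185
  = 1.3471 bits

H(V|U) = 1.3471 - 1.3471 = 0.0000 bits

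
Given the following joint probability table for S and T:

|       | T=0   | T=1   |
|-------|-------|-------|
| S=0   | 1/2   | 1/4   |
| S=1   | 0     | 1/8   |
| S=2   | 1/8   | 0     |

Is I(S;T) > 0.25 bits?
Marginal P(S) (row sums):
  P(S=0) = 1/2 + 1/4 = 3/4
  P(S=1) = 0 + 1/8 = 1/8
  P(S=2) = 1/8 + 0 = 1/8
Marginal P(T) (column sums):
  P(T=0) = 1/2 + 0 + 1/8 = 5/8
  P(T=1) = 1/4 + 1/8 + 0 = 3/8

H(S) = -[(3/4)·log₂(3/4) + (1/8)·log₂(1/8) + (1/8)·log₂(1/8)]
  = 0.3113 + 0.3750 + 0.3750
  = 1.0613 bits
H(T) = -[(5/8)·log₂(5/8) + (3/8)·log₂(3/8)]
  = 0.4238 + 0.5306
  = 0.9544 bits
H(S,T) = -[(1/2)·log₂(1/2) + (1/4)·log₂(1/4) + (1/8)·log₂(1/8) + (1/8)·log₂(1/8)]
  = 0.5000 + 0.5000 + 0.3750 + 0.3750
  = 1.7500 bits

I(S;T) = H(S) + H(T) - H(S,T)
  = 1.0613 + 0.9544 - 1.7500
  = 0.2657 bits

Yes. I(S;T) = 0.2657 bits, which is > 0.25 bits.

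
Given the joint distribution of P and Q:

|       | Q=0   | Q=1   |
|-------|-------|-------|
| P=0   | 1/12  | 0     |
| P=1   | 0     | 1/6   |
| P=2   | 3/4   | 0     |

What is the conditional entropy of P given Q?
Marginal P(Q) (column sums):
  P(Q=0) = 1/12 + 0 + 3/4 = 5/6
  P(Q=1) = 0 + 1/6 + 0 = 1/6

H(P|Q) = -Σ P(P,Q)·log₂ P(P|Q), where P(P|Q) = P(P,Q) / P(Q)
  (cells with P(P,Q) = 0 contribute 0)
  (P=0,Q=0): P(P|Q) = (1/12)/(5/6) = 1/10;  -(1/12)·log₂(1/10) = 0.2768
  (P=1,Q=1): P(P|Q) = (1/6)/(1/6) = 1;  -(1/6)·log₂(1) = 0.0000
  (P=2,Q=0): P(P|Q) = (3/4)/(5/6) = 9/10;  -(3/4)·log₂(9/10) = 0.1140
H(P|Q) = 0.2768 + 0.0000 + 0.1140
  = 0.3908 bits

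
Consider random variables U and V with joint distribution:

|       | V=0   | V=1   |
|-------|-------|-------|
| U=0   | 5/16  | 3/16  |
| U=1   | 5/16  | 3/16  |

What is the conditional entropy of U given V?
Marginal P(V) (column sums):
  P(V=0) = 5/16 + 5/16 = 5/8
  P(V=1) = 3/16 + 3/16 = 3/8

H(U|V) = -Σ P(U,V)·log₂ P(U|V), where P(U|V) = P(U,V) / P(V)
  (U=0,V=0): P(U|V) = (5/16)/(5/8) = 1/2;  -(5/16)·log₂(1/2) = 0.3125
  (U=0,V=1): P(U|V) = (3/16)/(3/8) = 1/2;  -(3/16)·log₂(1/2) = 0.1875
  (U=1,V=0): P(U|V) = (5/16)/(5/8) = 1/2;  -(5/16)·log₂(1/2) = 0.3125
  (U=1,V=1): P(U|V) = (3/16)/(3/8) = 1/2;  -(3/16)·log₂(1/2) = 0.1875
H(U|V) = 0.3125 + 0.1875 + 0.3125 + 0.1875
  = 1.0000 bits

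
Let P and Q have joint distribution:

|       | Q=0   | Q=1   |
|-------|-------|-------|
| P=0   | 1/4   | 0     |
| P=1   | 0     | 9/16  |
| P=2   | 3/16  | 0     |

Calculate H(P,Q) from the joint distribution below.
H(P,Q) = -Σ P(P,Q) log₂ P(P,Q), summed over the non-zero cells:
H(P,Q) = -[(1/4)·log₂(1/4) + (9/16)·log₂(9/16) + (3/16)·log₂(3/16)]
  = 0.5000 + 0.4669 + 0.4528
  = 1.4197 bits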